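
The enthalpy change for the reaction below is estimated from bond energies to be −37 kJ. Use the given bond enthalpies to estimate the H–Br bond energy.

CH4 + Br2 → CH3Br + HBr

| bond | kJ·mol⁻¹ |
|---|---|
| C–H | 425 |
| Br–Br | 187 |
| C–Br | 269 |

Let D be the H–Br bond energy.
Σ(broken) = 1×187 + 4×425 = 1887
Σ(formed) = 1×269 + 3×425 + 1×D = 1544 + D
ΔH = Σ(broken) − Σ(formed) = (1887) − (1544 + D) = +343 − D
Setting this equal to −37 kJ gives D = 380 kJ/mol.

D(H–Br) ≈ 380 kJ/mol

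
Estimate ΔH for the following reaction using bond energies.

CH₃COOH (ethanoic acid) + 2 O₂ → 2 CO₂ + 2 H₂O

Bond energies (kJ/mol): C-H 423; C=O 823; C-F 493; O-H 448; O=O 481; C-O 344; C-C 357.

ΔH ≈ −881 kJ

Bonds broken (reactants):
  C-C: 1 × 357 = 357
  C-H: 3 × 423 = 1269
  C-O: 1 × 344 = 344
  C=O: 1 × 823 = 823
  O-H: 1 × 448 = 448
  O=O: 2 × 481 = 962
  Σ(broken) = 4203 kJ
Bonds formed (products):
  C=O: 4 × 823 = 3292
  O-H: 4 × 448 = 1792
  Σ(formed) = 5084 kJ
ΔH = Σ(broken) − Σ(formed) = 4203 − 5084 = −881 kJ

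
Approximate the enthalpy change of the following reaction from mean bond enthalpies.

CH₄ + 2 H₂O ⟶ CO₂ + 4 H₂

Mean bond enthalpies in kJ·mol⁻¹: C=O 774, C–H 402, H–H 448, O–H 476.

Bonds broken (reactants):
  C–H: 4 × 402 = 1608
  O–H: 4 × 476 = 1904
  Σ(broken) = 3512 kJ
Bonds formed (products):
  C=O: 2 × 774 = 1548
  H–H: 4 × 448 = 1792
  Σ(formed) = 3340 kJ
ΔH = Σ(broken) − Σ(formed) = 3512 − 3340 = +172 kJ

ΔH ≈ +172 kJ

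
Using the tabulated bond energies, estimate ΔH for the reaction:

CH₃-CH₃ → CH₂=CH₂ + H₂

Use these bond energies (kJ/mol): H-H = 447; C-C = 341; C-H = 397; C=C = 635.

ΔH ≈ +53 kJ

Bonds broken (reactants):
  C-C: 1 × 341 = 341
  C-H: 6 × 397 = 2382
  Σ(broken) = 2723 kJ
Bonds formed (products):
  C-H: 4 × 397 = 1588
  C=C: 1 × 635 = 635
  H-H: 1 × 447 = 447
  Σ(formed) = 2670 kJ
ΔH = Σ(broken) − Σ(formed) = 2723 − 2670 = +53 kJ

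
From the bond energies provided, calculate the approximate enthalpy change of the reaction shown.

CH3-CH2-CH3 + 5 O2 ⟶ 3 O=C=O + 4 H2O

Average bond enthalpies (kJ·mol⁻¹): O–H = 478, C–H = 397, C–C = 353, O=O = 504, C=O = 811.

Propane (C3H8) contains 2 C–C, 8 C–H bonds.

ΔH ≈ −2288 kJ

Bonds broken (reactants):
  C–C: 2 × 353 = 706
  C–H: 8 × 397 = 3176
  O=O: 5 × 504 = 2520
  Σ(broken) = 6402 kJ
Bonds formed (products):
  C=O: 6 × 811 = 4866
  O–H: 8 × 478 = 3824
  Σ(formed) = 8690 kJ
ΔH = Σ(broken) − Σ(formed) = 6402 − 8690 = −2288 kJ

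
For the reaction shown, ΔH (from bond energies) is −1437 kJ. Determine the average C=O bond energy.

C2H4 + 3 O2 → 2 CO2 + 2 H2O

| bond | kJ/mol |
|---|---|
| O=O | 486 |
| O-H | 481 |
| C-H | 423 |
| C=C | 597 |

Let D be the C=O bond energy.
Σ(broken) = 4×423 + 1×597 + 3×486 = 3747
Σ(formed) = 4×D + 4×481 = 1924 + 4D
ΔH = Σ(broken) − Σ(formed) = (3747) − (1924 + 4D) = +1823 − 4D
Setting this equal to −1437 kJ gives 4D = 3260, so D = 815 kJ/mol.

D(C=O) ≈ 815 kJ/mol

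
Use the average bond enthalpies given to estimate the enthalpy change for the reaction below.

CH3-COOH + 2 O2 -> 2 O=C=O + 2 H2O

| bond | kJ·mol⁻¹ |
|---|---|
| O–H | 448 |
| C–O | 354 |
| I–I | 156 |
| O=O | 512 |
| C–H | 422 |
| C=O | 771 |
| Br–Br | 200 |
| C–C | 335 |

Bonds broken (reactants):
  C–C: 1 × 335 = 335
  C–H: 3 × 422 = 1266
  C–O: 1 × 354 = 354
  C=O: 1 × 771 = 771
  O–H: 1 × 448 = 448
  O=O: 2 × 512 = 1024
  Σ(broken) = 4198 kJ
Bonds formed (products):
  C=O: 4 × 771 = 3084
  O–H: 4 × 448 = 1792
  Σ(formed) = 4876 kJ
ΔH = Σ(broken) − Σ(formed) = 4198 − 4876 = −678 kJ

ΔH ≈ −678 kJ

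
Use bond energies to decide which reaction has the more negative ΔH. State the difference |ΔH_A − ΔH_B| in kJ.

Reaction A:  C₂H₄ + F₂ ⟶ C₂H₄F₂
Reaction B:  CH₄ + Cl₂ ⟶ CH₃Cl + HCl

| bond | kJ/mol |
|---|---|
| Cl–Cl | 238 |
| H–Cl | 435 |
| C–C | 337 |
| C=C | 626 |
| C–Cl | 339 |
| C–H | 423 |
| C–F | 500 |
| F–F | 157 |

Reaction A:
  Bonds broken (reactants):
    C–H: 4 × 423 = 1692
    C=C: 1 × 626 = 626
    F–F: 1 × 157 = 157
    Σ(broken) = 2475 kJ
  Bonds formed (products):
    C–C: 1 × 337 = 337
    C–F: 2 × 500 = 1000
    C–H: 4 × 423 = 1692
    Σ(formed) = 3029 kJ
  ΔH_A = 2475 − 3029 = −554 kJ
Reaction B:
  Bonds broken (reactants):
    C–H: 4 × 423 = 1692
    Cl–Cl: 1 × 238 = 238
    Σ(broken) = 1930 kJ
  Bonds formed (products):
    C–Cl: 1 × 339 = 339
    C–H: 3 × 423 = 1269
    H–Cl: 1 × 435 = 435
    Σ(formed) = 2043 kJ
  ΔH_B = 1930 − 2043 = −113 kJ
ΔH_A − ΔH_B = −441 kJ, so reaction A has the more negative ΔH; |ΔH_A − ΔH_B| = 441 kJ.

Reaction A, by 441 kJ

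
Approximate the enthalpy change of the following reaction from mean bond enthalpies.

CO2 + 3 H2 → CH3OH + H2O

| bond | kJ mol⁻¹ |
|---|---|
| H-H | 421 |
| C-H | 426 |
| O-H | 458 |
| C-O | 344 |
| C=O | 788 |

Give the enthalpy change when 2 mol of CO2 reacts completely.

Bonds broken (reactants):
  C=O: 2 × 788 = 1576
  H-H: 3 × 421 = 1263
  Σ(broken) = 2839 kJ
Bonds formed (products):
  C-H: 3 × 426 = 1278
  C-O: 1 × 344 = 344
  O-H: 3 × 458 = 1374
  Σ(formed) = 2996 kJ
ΔH = Σ(broken) − Σ(formed) = 2839 − 2996 = −157 kJ
For 2× the reaction as written: 2 × (−157) = −314 kJ

ΔH = −314 kJ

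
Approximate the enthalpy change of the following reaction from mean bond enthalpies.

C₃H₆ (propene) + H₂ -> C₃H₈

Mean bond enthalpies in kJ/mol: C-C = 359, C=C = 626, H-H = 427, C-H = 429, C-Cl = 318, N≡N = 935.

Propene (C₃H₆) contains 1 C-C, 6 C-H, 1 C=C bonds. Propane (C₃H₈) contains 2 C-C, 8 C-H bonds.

ΔH ≈ −164 kJ

Bonds broken (reactants):
  C-C: 1 × 359 = 359
  C-H: 6 × 429 = 2574
  C=C: 1 × 626 = 626
  H-H: 1 × 427 = 427
  Σ(broken) = 3986 kJ
Bonds formed (products):
  C-C: 2 × 359 = 718
  C-H: 8 × 429 = 3432
  Σ(formed) = 4150 kJ
ΔH = Σ(broken) − Σ(formed) = 3986 − 4150 = −164 kJ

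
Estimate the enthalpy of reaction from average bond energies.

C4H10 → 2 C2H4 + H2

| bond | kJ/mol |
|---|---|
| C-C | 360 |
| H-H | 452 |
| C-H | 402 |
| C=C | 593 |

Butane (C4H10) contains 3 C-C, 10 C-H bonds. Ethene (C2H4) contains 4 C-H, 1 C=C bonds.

Bonds broken (reactants):
  C-C: 3 × 360 = 1080
  C-H: 10 × 402 = 4020
  Σ(broken) = 5100 kJ
Bonds formed (products):
  C-H: 8 × 402 = 3216
  C=C: 2 × 593 = 1186
  H-H: 1 × 452 = 452
  Σ(formed) = 4854 kJ
ΔH = Σ(broken) − Σ(formed) = 5100 − 4854 = +246 kJ

ΔH ≈ +246 kJ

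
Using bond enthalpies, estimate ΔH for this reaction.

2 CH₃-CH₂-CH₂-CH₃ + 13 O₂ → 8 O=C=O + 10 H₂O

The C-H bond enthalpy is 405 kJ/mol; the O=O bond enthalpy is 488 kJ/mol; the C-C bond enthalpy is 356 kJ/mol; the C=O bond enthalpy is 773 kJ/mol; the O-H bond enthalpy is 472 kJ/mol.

ΔH ≈ −5228 kJ

Bonds broken (reactants):
  C-C: 6 × 356 = 2136
  C-H: 20 × 405 = 8100
  O=O: 13 × 488 = 6344
  Σ(broken) = 16580 kJ
Bonds formed (products):
  C=O: 16 × 773 = 12368
  O-H: 20 × 472 = 9440
  Σ(formed) = 21808 kJ
ΔH = Σ(broken) − Σ(formed) = 16580 − 21808 = −5228 kJ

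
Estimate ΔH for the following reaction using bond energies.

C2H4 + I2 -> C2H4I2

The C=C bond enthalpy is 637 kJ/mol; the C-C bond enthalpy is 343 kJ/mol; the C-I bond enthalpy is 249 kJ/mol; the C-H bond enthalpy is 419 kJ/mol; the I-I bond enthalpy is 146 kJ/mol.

ΔH ≈ −58 kJ

Bonds broken (reactants):
  C-H: 4 × 419 = 1676
  C=C: 1 × 637 = 637
  I-I: 1 × 146 = 146
  Σ(broken) = 2459 kJ
Bonds formed (products):
  C-C: 1 × 343 = 343
  C-H: 4 × 419 = 1676
  C-I: 2 × 249 = 498
  Σ(formed) = 2517 kJ
ΔH = Σ(broken) − Σ(formed) = 2459 − 2517 = −58 kJ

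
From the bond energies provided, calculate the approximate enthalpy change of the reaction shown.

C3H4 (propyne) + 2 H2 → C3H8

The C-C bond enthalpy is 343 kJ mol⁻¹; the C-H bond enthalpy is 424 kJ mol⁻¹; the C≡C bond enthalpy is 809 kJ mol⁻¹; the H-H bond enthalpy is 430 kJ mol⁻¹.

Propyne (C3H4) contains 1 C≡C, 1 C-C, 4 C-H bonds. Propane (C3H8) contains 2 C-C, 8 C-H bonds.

ΔH ≈ −370 kJ

Bonds broken (reactants):
  C≡C: 1 × 809 = 809
  C-C: 1 × 343 = 343
  C-H: 4 × 424 = 1696
  H-H: 2 × 430 = 860
  Σ(broken) = 3708 kJ
Bonds formed (products):
  C-C: 2 × 343 = 686
  C-H: 8 × 424 = 3392
  Σ(formed) = 4078 kJ
ΔH = Σ(broken) − Σ(formed) = 3708 − 4078 = −370 kJ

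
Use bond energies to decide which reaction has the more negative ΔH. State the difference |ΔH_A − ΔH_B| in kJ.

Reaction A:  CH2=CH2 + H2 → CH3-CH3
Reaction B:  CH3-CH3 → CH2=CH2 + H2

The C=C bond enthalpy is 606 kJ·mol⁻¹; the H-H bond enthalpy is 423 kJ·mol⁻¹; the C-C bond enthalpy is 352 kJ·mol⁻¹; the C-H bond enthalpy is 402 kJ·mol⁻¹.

Reaction A:
  Bonds broken (reactants):
    C-H: 4 × 402 = 1608
    C=C: 1 × 606 = 606
    H-H: 1 × 423 = 423
    Σ(broken) = 2637 kJ
  Bonds formed (products):
    C-C: 1 × 352 = 352
    C-H: 6 × 402 = 2412
    Σ(formed) = 2764 kJ
  ΔH_A = 2637 − 2764 = −127 kJ
Reaction B:
  Bonds broken (reactants):
    C-C: 1 × 352 = 352
    C-H: 6 × 402 = 2412
    Σ(broken) = 2764 kJ
  Bonds formed (products):
    C-H: 4 × 402 = 1608
    C=C: 1 × 606 = 606
    H-H: 1 × 423 = 423
    Σ(formed) = 2637 kJ
  ΔH_B = 2764 − 2637 = +127 kJ
ΔH_A − ΔH_B = −254 kJ, so reaction A has the more negative ΔH; |ΔH_A − ΔH_B| = 254 kJ.

Reaction A, by 254 kJ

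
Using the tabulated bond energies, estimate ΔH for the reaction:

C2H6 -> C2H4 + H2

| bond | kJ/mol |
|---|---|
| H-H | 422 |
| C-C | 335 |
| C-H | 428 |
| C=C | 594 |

ΔH ≈ +175 kJ

Bonds broken (reactants):
  C-C: 1 × 335 = 335
  C-H: 6 × 428 = 2568
  Σ(broken) = 2903 kJ
Bonds formed (products):
  C-H: 4 × 428 = 1712
  C=C: 1 × 594 = 594
  H-H: 1 × 422 = 422
  Σ(formed) = 2728 kJ
ΔH = Σ(broken) − Σ(formed) = 2903 − 2728 = +175 kJ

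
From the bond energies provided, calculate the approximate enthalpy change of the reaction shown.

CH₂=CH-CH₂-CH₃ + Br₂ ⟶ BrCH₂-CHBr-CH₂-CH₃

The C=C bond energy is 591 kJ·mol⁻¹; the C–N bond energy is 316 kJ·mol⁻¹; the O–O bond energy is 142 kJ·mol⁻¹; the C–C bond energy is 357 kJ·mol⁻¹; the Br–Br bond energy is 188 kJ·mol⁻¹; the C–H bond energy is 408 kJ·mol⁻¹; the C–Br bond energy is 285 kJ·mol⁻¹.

Bonds broken (reactants):
  Br–Br: 1 × 188 = 188
  C–C: 2 × 357 = 714
  C–H: 8 × 408 = 3264
  C=C: 1 × 591 = 591
  Σ(broken) = 4757 kJ
Bonds formed (products):
  C–Br: 2 × 285 = 570
  C–C: 3 × 357 = 1071
  C–H: 8 × 408 = 3264
  Σ(formed) = 4905 kJ
ΔH = Σ(broken) − Σ(formed) = 4757 − 4905 = −148 kJ

ΔH ≈ −148 kJ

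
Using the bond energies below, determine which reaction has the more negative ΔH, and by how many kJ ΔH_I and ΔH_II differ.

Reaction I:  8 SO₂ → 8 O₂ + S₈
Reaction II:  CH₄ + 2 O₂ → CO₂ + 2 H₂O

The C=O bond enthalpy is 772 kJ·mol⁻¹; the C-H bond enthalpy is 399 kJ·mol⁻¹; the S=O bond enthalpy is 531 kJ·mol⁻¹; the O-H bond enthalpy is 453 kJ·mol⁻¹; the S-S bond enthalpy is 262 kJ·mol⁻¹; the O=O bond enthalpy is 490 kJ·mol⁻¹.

Reaction I:
  Bonds broken (reactants):
    S=O: 16 × 531 = 8496
    Σ(broken) = 8496 kJ
  Bonds formed (products):
    O=O: 8 × 490 = 3920
    S-S: 8 × 262 = 2096
    Σ(formed) = 6016 kJ
  ΔH_I = 8496 − 6016 = +2480 kJ
Reaction II:
  Bonds broken (reactants):
    C-H: 4 × 399 = 1596
    O=O: 2 × 490 = 980
    Σ(broken) = 2576 kJ
  Bonds formed (products):
    C=O: 2 × 772 = 1544
    O-H: 4 × 453 = 1812
    Σ(formed) = 3356 kJ
  ΔH_II = 2576 − 3356 = −780 kJ
ΔH_I − ΔH_II = +3260 kJ, so reaction II has the more negative ΔH; |ΔH_I − ΔH_II| = 3260 kJ.

Reaction II, by 3260 kJ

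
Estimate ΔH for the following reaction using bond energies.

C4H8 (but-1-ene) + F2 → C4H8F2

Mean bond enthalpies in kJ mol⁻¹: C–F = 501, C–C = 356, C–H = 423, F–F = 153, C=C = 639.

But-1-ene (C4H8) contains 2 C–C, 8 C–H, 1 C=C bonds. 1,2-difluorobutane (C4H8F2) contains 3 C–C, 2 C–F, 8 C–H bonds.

ΔH ≈ −566 kJ

Bonds broken (reactants):
  C–C: 2 × 356 = 712
  C–H: 8 × 423 = 3384
  C=C: 1 × 639 = 639
  F–F: 1 × 153 = 153
  Σ(broken) = 4888 kJ
Bonds formed (products):
  C–C: 3 × 356 = 1068
  C–F: 2 × 501 = 1002
  C–H: 8 × 423 = 3384
  Σ(formed) = 5454 kJ
ΔH = Σ(broken) − Σ(formed) = 4888 − 5454 = −566 kJ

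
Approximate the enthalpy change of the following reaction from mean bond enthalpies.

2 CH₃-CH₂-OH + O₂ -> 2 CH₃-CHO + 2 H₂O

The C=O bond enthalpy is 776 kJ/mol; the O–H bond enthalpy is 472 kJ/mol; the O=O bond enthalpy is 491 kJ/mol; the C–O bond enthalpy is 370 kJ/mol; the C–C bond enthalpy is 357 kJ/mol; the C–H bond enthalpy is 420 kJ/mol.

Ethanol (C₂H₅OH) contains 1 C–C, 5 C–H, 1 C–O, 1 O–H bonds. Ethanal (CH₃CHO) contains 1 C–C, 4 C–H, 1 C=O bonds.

ΔH ≈ −425 kJ

Bonds broken (reactants):
  C–C: 2 × 357 = 714
  C–H: 10 × 420 = 4200
  C–O: 2 × 370 = 740
  O–H: 2 × 472 = 944
  O=O: 1 × 491 = 491
  Σ(broken) = 7089 kJ
Bonds formed (products):
  C–C: 2 × 357 = 714
  C–H: 8 × 420 = 3360
  C=O: 2 × 776 = 1552
  O–H: 4 × 472 = 1888
  Σ(formed) = 7514 kJ
ΔH = Σ(broken) − Σ(formed) = 7089 − 7514 = −425 kJ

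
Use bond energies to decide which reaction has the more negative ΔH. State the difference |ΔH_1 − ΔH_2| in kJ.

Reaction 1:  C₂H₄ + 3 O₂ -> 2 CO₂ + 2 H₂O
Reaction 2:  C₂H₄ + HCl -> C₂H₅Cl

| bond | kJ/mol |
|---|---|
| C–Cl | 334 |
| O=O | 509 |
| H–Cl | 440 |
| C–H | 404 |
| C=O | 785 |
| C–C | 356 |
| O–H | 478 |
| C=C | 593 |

Reaction 1:
  Bonds broken (reactants):
    C–H: 4 × 404 = 1616
    C=C: 1 × 593 = 593
    O=O: 3 × 509 = 1527
    Σ(broken) = 3736 kJ
  Bonds formed (products):
    C=O: 4 × 785 = 3140
    O–H: 4 × 478 = 1912
    Σ(formed) = 5052 kJ
  ΔH_1 = 3736 − 5052 = −1316 kJ
Reaction 2:
  Bonds broken (reactants):
    C–H: 4 × 404 = 1616
    C=C: 1 × 593 = 593
    H–Cl: 1 × 440 = 440
    Σ(broken) = 2649 kJ
  Bonds formed (products):
    C–C: 1 × 356 = 356
    C–Cl: 1 × 334 = 334
    C–H: 5 × 404 = 2020
    Σ(formed) = 2710 kJ
  ΔH_2 = 2649 − 2710 = −61 kJ
ΔH_1 − ΔH_2 = −1255 kJ, so reaction 1 has the more negative ΔH; |ΔH_1 − ΔH_2| = 1255 kJ.

Reaction 1, by 1255 kJ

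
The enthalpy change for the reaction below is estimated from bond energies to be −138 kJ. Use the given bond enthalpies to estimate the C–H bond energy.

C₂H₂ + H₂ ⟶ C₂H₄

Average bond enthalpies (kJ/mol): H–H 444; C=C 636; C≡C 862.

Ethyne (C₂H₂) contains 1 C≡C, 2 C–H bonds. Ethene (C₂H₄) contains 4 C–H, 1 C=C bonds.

Let D be the C–H bond energy.
Σ(broken) = 1×862 + 2×D + 1×444 = 1306 + 2D
Σ(formed) = 4×D + 1×636 = 636 + 4D
ΔH = Σ(broken) − Σ(formed) = (1306 + 2D) − (636 + 4D) = +670 − 2D
Setting this equal to −138 kJ gives 2D = 808, so D = 404 kJ/mol.

D(C–H) ≈ 404 kJ/mol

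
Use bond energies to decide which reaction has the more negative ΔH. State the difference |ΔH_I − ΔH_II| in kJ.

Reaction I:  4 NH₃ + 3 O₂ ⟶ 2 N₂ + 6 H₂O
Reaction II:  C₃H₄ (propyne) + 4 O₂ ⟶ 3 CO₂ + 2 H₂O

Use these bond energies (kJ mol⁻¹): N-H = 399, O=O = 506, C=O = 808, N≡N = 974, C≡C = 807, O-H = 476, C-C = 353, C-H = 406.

Reaction II, by 590 kJ

Reaction I:
  Bonds broken (reactants):
    N-H: 12 × 399 = 4788
    O=O: 3 × 506 = 1518
    Σ(broken) = 6306 kJ
  Bonds formed (products):
    N≡N: 2 × 974 = 1948
    O-H: 12 × 476 = 5712
    Σ(formed) = 7660 kJ
  ΔH_I = 6306 − 7660 = −1354 kJ
Reaction II:
  Bonds broken (reactants):
    C≡C: 1 × 807 = 807
    C-C: 1 × 353 = 353
    C-H: 4 × 406 = 1624
    O=O: 4 × 506 = 2024
    Σ(broken) = 4808 kJ
  Bonds formed (products):
    C=O: 6 × 808 = 4848
    O-H: 4 × 476 = 1904
    Σ(formed) = 6752 kJ
  ΔH_II = 4808 − 6752 = −1944 kJ
ΔH_I − ΔH_II = +590 kJ, so reaction II has the more negative ΔH; |ΔH_I − ΔH_II| = 590 kJ.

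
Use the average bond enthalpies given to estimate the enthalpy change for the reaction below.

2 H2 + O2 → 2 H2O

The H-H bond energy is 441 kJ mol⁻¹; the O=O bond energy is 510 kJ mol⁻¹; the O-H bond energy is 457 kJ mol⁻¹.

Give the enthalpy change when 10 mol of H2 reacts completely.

ΔH = −2180 kJ

Bonds broken (reactants):
  H-H: 2 × 441 = 882
  O=O: 1 × 510 = 510
  Σ(broken) = 1392 kJ
Bonds formed (products):
  O-H: 4 × 457 = 1828
  Σ(formed) = 1828 kJ
ΔH = Σ(broken) − Σ(formed) = 1392 − 1828 = −436 kJ
For 5× the reaction as written: 5 × (−436) = −2180 kJ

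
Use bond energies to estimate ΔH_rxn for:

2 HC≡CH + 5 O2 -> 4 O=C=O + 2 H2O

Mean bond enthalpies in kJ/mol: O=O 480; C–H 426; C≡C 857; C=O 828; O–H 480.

ΔH ≈ −2726 kJ

Bonds broken (reactants):
  C≡C: 2 × 857 = 1714
  C–H: 4 × 426 = 1704
  O=O: 5 × 480 = 2400
  Σ(broken) = 5818 kJ
Bonds formed (products):
  C=O: 8 × 828 = 6624
  O–H: 4 × 480 = 1920
  Σ(formed) = 8544 kJ
ΔH = Σ(broken) − Σ(formed) = 5818 − 8544 = −2726 kJ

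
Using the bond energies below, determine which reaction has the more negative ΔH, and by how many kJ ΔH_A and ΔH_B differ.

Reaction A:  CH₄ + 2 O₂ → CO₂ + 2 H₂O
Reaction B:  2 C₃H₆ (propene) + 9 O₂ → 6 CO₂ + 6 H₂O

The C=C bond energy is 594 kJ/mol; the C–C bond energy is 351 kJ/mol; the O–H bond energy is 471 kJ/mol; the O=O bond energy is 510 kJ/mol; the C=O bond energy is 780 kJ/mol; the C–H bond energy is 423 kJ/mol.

Reaction B, by 2724 kJ

Reaction A:
  Bonds broken (reactants):
    C–H: 4 × 423 = 1692
    O=O: 2 × 510 = 1020
    Σ(broken) = 2712 kJ
  Bonds formed (products):
    C=O: 2 × 780 = 1560
    O–H: 4 × 471 = 1884
    Σ(formed) = 3444 kJ
  ΔH_A = 2712 − 3444 = −732 kJ
Reaction B:
  Bonds broken (reactants):
    C–C: 2 × 351 = 702
    C–H: 12 × 423 = 5076
    C=C: 2 × 594 = 1188
    O=O: 9 × 510 = 4590
    Σ(broken) = 11556 kJ
  Bonds formed (products):
    C=O: 12 × 780 = 9360
    O–H: 12 × 471 = 5652
    Σ(formed) = 15012 kJ
  ΔH_B = 11556 − 15012 = −3456 kJ
ΔH_A − ΔH_B = +2724 kJ, so reaction B has the more negative ΔH; |ΔH_A − ΔH_B| = 2724 kJ.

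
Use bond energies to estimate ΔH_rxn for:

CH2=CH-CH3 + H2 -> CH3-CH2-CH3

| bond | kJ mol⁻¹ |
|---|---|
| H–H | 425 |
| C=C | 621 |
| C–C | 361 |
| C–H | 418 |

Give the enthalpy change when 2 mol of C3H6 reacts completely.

Bonds broken (reactants):
  C–C: 1 × 361 = 361
  C–H: 6 × 418 = 2508
  C=C: 1 × 621 = 621
  H–H: 1 × 425 = 425
  Σ(broken) = 3915 kJ
Bonds formed (products):
  C–C: 2 × 361 = 722
  C–H: 8 × 418 = 3344
  Σ(formed) = 4066 kJ
ΔH = Σ(broken) − Σ(formed) = 3915 − 4066 = −151 kJ
For 2× the reaction as written: 2 × (−151) = −302 kJ

ΔH = −302 kJ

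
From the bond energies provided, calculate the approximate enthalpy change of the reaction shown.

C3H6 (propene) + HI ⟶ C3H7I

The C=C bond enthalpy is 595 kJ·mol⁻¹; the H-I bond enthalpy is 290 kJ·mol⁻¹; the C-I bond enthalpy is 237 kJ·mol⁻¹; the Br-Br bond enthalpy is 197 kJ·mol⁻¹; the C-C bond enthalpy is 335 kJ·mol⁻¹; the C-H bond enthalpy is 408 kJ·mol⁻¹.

Bonds broken (reactants):
  C-C: 1 × 335 = 335
  C-H: 6 × 408 = 2448
  C=C: 1 × 595 = 595
  H-I: 1 × 290 = 290
  Σ(broken) = 3668 kJ
Bonds formed (products):
  C-C: 2 × 335 = 670
  C-H: 7 × 408 = 2856
  C-I: 1 × 237 = 237
  Σ(formed) = 3763 kJ
ΔH = Σ(broken) − Σ(formed) = 3668 − 3763 = −95 kJ

ΔH ≈ −95 kJ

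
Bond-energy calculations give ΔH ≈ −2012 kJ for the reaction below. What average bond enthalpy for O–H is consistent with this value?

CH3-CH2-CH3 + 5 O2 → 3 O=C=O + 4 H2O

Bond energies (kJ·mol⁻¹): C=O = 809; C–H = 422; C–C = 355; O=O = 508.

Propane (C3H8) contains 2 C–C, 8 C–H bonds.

Let D be the O–H bond energy.
Σ(broken) = 2×355 + 8×422 + 5×508 = 6626
Σ(formed) = 6×809 + 8×D = 4854 + 8D
ΔH = Σ(broken) − Σ(formed) = (6626) − (4854 + 8D) = +1772 − 8D
Setting this equal to −2012 kJ gives 8D = 3784, so D = 473 kJ/mol.

D(O–H) ≈ 473 kJ/mol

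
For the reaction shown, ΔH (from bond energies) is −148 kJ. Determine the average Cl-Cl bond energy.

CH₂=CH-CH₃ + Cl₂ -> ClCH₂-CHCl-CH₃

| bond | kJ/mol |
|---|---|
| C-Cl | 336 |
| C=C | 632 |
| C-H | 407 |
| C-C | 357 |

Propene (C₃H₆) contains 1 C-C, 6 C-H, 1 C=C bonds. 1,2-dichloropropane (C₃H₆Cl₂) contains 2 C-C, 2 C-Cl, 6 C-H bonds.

D(Cl-Cl) ≈ 249 kJ/mol

Let D be the Cl-Cl bond energy.
Σ(broken) = 1×357 + 6×407 + 1×632 + 1×D = 3431 + D
Σ(formed) = 2×357 + 2×336 + 6×407 = 3828
ΔH = Σ(broken) − Σ(formed) = (3431 + D) − (3828) = −397 + D
Setting this equal to −148 kJ gives D = 249 kJ/mol.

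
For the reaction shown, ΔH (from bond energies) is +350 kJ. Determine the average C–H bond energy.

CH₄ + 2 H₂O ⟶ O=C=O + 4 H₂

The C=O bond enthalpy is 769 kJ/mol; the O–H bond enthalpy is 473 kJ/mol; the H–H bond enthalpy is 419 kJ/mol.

Let D be the C–H bond energy.
Σ(broken) = 4×D + 4×473 = 1892 + 4D
Σ(formed) = 2×769 + 4×419 = 3214
ΔH = Σ(broken) − Σ(formed) = (1892 + 4D) − (3214) = −1322 + 4D
Setting this equal to +350 kJ gives 4D = 1672, so D = 418 kJ/mol.

D(C–H) ≈ 418 kJ/mol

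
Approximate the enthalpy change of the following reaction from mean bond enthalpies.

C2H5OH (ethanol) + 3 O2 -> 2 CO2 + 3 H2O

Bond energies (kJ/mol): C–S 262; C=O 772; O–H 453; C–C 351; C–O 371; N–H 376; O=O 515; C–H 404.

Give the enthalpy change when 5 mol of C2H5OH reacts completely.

ΔH = −5330 kJ

Bonds broken (reactants):
  C–C: 1 × 351 = 351
  C–H: 5 × 404 = 2020
  C–O: 1 × 371 = 371
  O–H: 1 × 453 = 453
  O=O: 3 × 515 = 1545
  Σ(broken) = 4740 kJ
Bonds formed (products):
  C=O: 4 × 772 = 3088
  O–H: 6 × 453 = 2718
  Σ(formed) = 5806 kJ
ΔH = Σ(broken) − Σ(formed) = 4740 − 5806 = −1066 kJ
For 5× the reaction as written: 5 × (−1066) = −5330 kJ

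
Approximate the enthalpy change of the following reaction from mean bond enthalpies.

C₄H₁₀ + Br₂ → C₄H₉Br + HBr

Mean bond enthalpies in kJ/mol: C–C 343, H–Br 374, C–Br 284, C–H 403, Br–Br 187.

ΔH ≈ −68 kJ

Bonds broken (reactants):
  Br–Br: 1 × 187 = 187
  C–C: 3 × 343 = 1029
  C–H: 10 × 403 = 4030
  Σ(broken) = 5246 kJ
Bonds formed (products):
  C–Br: 1 × 284 = 284
  C–C: 3 × 343 = 1029
  C–H: 9 × 403 = 3627
  H–Br: 1 × 374 = 374
  Σ(formed) = 5314 kJ
ΔH = Σ(broken) − Σ(formed) = 5246 − 5314 = −68 kJ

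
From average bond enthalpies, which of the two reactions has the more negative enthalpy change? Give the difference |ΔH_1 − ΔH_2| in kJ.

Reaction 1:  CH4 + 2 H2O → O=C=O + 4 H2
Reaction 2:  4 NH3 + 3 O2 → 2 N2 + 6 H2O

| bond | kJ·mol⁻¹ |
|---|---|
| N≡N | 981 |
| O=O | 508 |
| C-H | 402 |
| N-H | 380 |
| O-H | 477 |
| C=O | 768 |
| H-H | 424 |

Reaction 2, by 1886 kJ

Reaction 1:
  Bonds broken (reactants):
    C-H: 4 × 402 = 1608
    O-H: 4 × 477 = 1908
    Σ(broken) = 3516 kJ
  Bonds formed (products):
    C=O: 2 × 768 = 1536
    H-H: 4 × 424 = 1696
    Σ(formed) = 3232 kJ
  ΔH_1 = 3516 − 3232 = +284 kJ
Reaction 2:
  Bonds broken (reactants):
    N-H: 12 × 380 = 4560
    O=O: 3 × 508 = 1524
    Σ(broken) = 6084 kJ
  Bonds formed (products):
    N≡N: 2 × 981 = 1962
    O-H: 12 × 477 = 5724
    Σ(formed) = 7686 kJ
  ΔH_2 = 6084 − 7686 = −1602 kJ
ΔH_1 − ΔH_2 = +1886 kJ, so reaction 2 has the more negative ΔH; |ΔH_1 − ΔH_2| = 1886 kJ.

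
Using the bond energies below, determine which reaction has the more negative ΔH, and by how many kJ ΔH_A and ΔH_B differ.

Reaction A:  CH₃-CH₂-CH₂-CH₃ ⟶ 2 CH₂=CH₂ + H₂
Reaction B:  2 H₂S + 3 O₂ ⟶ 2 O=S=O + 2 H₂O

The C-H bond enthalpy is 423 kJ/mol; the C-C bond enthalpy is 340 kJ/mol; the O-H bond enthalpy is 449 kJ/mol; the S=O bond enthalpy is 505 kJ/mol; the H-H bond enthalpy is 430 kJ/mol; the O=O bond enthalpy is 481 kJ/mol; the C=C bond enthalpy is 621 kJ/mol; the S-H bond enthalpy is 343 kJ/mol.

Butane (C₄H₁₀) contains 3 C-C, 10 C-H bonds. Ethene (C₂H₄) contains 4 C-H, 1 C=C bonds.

Reaction A:
  Bonds broken (reactants):
    C-C: 3 × 340 = 1020
    C-H: 10 × 423 = 4230
    Σ(broken) = 5250 kJ
  Bonds formed (products):
    C-H: 8 × 423 = 3384
    C=C: 2 × 621 = 1242
    H-H: 1 × 430 = 430
    Σ(formed) = 5056 kJ
  ΔH_A = 5250 − 5056 = +194 kJ
Reaction B:
  Bonds broken (reactants):
    O=O: 3 × 481 = 1443
    S-H: 4 × 343 = 1372
    Σ(broken) = 2815 kJ
  Bonds formed (products):
    O-H: 4 × 449 = 1796
    S=O: 4 × 505 = 2020
    Σ(formed) = 3816 kJ
  ΔH_B = 2815 − 3816 = −1001 kJ
ΔH_A − ΔH_B = +1195 kJ, so reaction B has the more negative ΔH; |ΔH_A − ΔH_B| = 1195 kJ.

Reaction B, by 1195 kJ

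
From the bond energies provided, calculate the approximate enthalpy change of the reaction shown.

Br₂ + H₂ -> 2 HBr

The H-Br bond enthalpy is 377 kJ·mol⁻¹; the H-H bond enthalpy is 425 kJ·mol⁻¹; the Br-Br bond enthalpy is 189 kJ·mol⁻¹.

Bonds broken (reactants):
  Br-Br: 1 × 189 = 189
  H-H: 1 × 425 = 425
  Σ(broken) = 614 kJ
Bonds formed (products):
  H-Br: 2 × 377 = 754
  Σ(formed) = 754 kJ
ΔH = Σ(broken) − Σ(formed) = 614 − 754 = −140 kJ

ΔH ≈ −140 kJ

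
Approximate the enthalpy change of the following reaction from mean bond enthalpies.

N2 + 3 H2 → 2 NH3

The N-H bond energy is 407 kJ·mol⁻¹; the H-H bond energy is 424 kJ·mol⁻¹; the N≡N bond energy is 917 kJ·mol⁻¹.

Bonds broken (reactants):
  H-H: 3 × 424 = 1272
  N≡N: 1 × 917 = 917
  Σ(broken) = 2189 kJ
Bonds formed (products):
  N-H: 6 × 407 = 2442
  Σ(formed) = 2442 kJ
ΔH = Σ(broken) − Σ(formed) = 2189 − 2442 = −253 kJ

ΔH ≈ −253 kJ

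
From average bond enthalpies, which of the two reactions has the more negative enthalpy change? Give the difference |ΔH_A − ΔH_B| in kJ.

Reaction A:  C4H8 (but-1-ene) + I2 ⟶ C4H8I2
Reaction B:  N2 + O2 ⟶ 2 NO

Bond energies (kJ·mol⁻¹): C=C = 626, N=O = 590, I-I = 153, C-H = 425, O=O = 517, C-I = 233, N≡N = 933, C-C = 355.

Reaction A:
  Bonds broken (reactants):
    C-C: 2 × 355 = 710
    C-H: 8 × 425 = 3400
    C=C: 1 × 626 = 626
    I-I: 1 × 153 = 153
    Σ(broken) = 4889 kJ
  Bonds formed (products):
    C-C: 3 × 355 = 1065
    C-H: 8 × 425 = 3400
    C-I: 2 × 233 = 466
    Σ(formed) = 4931 kJ
  ΔH_A = 4889 − 4931 = −42 kJ
Reaction B:
  Bonds broken (reactants):
    N≡N: 1 × 933 = 933
    O=O: 1 × 517 = 517
    Σ(broken) = 1450 kJ
  Bonds formed (products):
    N=O: 2 × 590 = 1180
    Σ(formed) = 1180 kJ
  ΔH_B = 1450 − 1180 = +270 kJ
ΔH_A − ΔH_B = −312 kJ, so reaction A has the more negative ΔH; |ΔH_A − ΔH_B| = 312 kJ.

Reaction A, by 312 kJ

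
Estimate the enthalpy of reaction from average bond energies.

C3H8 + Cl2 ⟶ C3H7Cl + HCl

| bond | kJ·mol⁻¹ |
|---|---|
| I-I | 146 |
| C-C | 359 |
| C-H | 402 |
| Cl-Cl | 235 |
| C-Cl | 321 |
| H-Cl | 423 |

Bonds broken (reactants):
  C-C: 2 × 359 = 718
  C-H: 8 × 402 = 3216
  Cl-Cl: 1 × 235 = 235
  Σ(broken) = 4169 kJ
Bonds formed (products):
  C-C: 2 × 359 = 718
  C-Cl: 1 × 321 = 321
  C-H: 7 × 402 = 2814
  H-Cl: 1 × 423 = 423
  Σ(formed) = 4276 kJ
ΔH = Σ(broken) − Σ(formed) = 4169 − 4276 = −107 kJ

ΔH ≈ −107 kJ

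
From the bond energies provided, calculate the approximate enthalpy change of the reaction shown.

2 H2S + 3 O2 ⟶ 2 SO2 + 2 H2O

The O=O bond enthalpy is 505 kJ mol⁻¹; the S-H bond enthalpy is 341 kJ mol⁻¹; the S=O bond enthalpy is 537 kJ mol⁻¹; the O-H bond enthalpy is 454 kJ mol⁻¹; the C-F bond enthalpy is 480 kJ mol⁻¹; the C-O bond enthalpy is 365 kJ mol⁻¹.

ΔH ≈ −1085 kJ

Bonds broken (reactants):
  O=O: 3 × 505 = 1515
  S-H: 4 × 341 = 1364
  Σ(broken) = 2879 kJ
Bonds formed (products):
  O-H: 4 × 454 = 1816
  S=O: 4 × 537 = 2148
  Σ(formed) = 3964 kJ
ΔH = Σ(broken) − Σ(formed) = 2879 − 3964 = −1085 kJ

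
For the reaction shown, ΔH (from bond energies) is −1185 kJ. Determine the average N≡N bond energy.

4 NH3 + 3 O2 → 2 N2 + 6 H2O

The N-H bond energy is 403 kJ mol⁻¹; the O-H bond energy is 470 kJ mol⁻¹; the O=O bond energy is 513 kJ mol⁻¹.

D(N≡N) ≈ 960 kJ/mol

Let D be the N≡N bond energy.
Σ(broken) = 12×403 + 3×513 = 6375
Σ(formed) = 2×D + 12×470 = 5640 + 2D
ΔH = Σ(broken) − Σ(formed) = (6375) − (5640 + 2D) = +735 − 2D
Setting this equal to −1185 kJ gives 2D = 1920, so D = 960 kJ/mol.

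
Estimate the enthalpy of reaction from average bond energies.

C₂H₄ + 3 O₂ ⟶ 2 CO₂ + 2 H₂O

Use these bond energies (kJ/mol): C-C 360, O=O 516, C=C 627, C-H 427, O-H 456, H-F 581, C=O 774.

ΔH ≈ −1037 kJ

Bonds broken (reactants):
  C-H: 4 × 427 = 1708
  C=C: 1 × 627 = 627
  O=O: 3 × 516 = 1548
  Σ(broken) = 3883 kJ
Bonds formed (products):
  C=O: 4 × 774 = 3096
  O-H: 4 × 456 = 1824
  Σ(formed) = 4920 kJ
ΔH = Σ(broken) − Σ(formed) = 3883 − 4920 = −1037 kJ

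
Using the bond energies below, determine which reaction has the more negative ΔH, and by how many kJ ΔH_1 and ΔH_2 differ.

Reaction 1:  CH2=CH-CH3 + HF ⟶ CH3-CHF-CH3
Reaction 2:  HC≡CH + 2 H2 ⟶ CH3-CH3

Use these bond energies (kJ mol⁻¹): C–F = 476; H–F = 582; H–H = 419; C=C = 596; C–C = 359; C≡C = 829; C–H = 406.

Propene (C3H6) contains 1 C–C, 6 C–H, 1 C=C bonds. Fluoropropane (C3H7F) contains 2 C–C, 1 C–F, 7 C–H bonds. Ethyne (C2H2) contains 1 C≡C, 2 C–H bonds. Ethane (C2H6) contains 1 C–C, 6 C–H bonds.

Reaction 2, by 253 kJ

Reaction 1:
  Bonds broken (reactants):
    C–C: 1 × 359 = 359
    C–H: 6 × 406 = 2436
    C=C: 1 × 596 = 596
    H–F: 1 × 582 = 582
    Σ(broken) = 3973 kJ
  Bonds formed (products):
    C–C: 2 × 359 = 718
    C–F: 1 × 476 = 476
    C–H: 7 × 406 = 2842
    Σ(formed) = 4036 kJ
  ΔH_1 = 3973 − 4036 = −63 kJ
Reaction 2:
  Bonds broken (reactants):
    C≡C: 1 × 829 = 829
    C–H: 2 × 406 = 812
    H–H: 2 × 419 = 838
    Σ(broken) = 2479 kJ
  Bonds formed (products):
    C–C: 1 × 359 = 359
    C–H: 6 × 406 = 2436
    Σ(formed) = 2795 kJ
  ΔH_2 = 2479 − 2795 = −316 kJ
ΔH_1 − ΔH_2 = +253 kJ, so reaction 2 has the more negative ΔH; |ΔH_1 − ΔH_2| = 253 kJ.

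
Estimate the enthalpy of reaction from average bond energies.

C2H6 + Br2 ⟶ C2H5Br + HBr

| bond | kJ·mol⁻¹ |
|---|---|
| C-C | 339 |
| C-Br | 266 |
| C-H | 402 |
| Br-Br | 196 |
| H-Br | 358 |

Bonds broken (reactants):
  Br-Br: 1 × 196 = 196
  C-C: 1 × 339 = 339
  C-H: 6 × 402 = 2412
  Σ(broken) = 2947 kJ
Bonds formed (products):
  C-Br: 1 × 266 = 266
  C-C: 1 × 339 = 339
  C-H: 5 × 402 = 2010
  H-Br: 1 × 358 = 358
  Σ(formed) = 2973 kJ
ΔH = Σ(broken) − Σ(formed) = 2947 − 2973 = −26 kJ

ΔH ≈ −26 kJ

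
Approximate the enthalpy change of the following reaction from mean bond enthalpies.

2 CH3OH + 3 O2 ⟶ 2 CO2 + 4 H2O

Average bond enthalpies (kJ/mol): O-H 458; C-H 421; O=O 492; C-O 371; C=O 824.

ΔH ≈ −1300 kJ

Bonds broken (reactants):
  C-H: 6 × 421 = 2526
  C-O: 2 × 371 = 742
  O-H: 2 × 458 = 916
  O=O: 3 × 492 = 1476
  Σ(broken) = 5660 kJ
Bonds formed (products):
  C=O: 4 × 824 = 3296
  O-H: 8 × 458 = 3664
  Σ(formed) = 6960 kJ
ΔH = Σ(broken) − Σ(formed) = 5660 − 6960 = −1300 kJ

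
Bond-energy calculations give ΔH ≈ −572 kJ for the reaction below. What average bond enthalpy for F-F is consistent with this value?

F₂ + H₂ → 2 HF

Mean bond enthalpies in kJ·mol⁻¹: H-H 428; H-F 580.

D(F-F) ≈ 160 kJ/mol

Let D be the F-F bond energy.
Σ(broken) = 1×D + 1×428 = 428 + D
Σ(formed) = 2×580 = 1160
ΔH = Σ(broken) − Σ(formed) = (428 + D) − (1160) = −732 + D
Setting this equal to −572 kJ gives D = 160 kJ/mol.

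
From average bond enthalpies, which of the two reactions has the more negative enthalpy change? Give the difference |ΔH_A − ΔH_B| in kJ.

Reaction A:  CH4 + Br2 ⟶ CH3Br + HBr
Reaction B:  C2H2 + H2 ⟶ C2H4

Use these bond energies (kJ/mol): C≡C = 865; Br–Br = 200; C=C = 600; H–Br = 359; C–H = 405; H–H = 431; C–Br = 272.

Reaction A:
  Bonds broken (reactants):
    Br–Br: 1 × 200 = 200
    C–H: 4 × 405 = 1620
    Σ(broken) = 1820 kJ
  Bonds formed (products):
    C–Br: 1 × 272 = 272
    C–H: 3 × 405 = 1215
    H–Br: 1 × 359 = 359
    Σ(formed) = 1846 kJ
  ΔH_A = 1820 − 1846 = −26 kJ
Reaction B:
  Bonds broken (reactants):
    C≡C: 1 × 865 = 865
    C–H: 2 × 405 = 810
    H–H: 1 × 431 = 431
    Σ(broken) = 2106 kJ
  Bonds formed (products):
    C–H: 4 × 405 = 1620
    C=C: 1 × 600 = 600
    Σ(formed) = 2220 kJ
  ΔH_B = 2106 − 2220 = −114 kJ
ΔH_A − ΔH_B = +88 kJ, so reaction B has the more negative ΔH; |ΔH_A − ΔH_B| = 88 kJ.

Reaction B, by 88 kJ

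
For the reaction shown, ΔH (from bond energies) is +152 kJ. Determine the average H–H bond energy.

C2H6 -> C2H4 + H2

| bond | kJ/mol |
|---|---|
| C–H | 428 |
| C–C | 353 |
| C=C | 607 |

D(H–H) ≈ 450 kJ/mol

Let D be the H–H bond energy.
Σ(broken) = 1×353 + 6×428 = 2921
Σ(formed) = 4×428 + 1×607 + 1×D = 2319 + D
ΔH = Σ(broken) − Σ(formed) = (2921) − (2319 + D) = +602 − D
Setting this equal to +152 kJ gives D = 450 kJ/mol.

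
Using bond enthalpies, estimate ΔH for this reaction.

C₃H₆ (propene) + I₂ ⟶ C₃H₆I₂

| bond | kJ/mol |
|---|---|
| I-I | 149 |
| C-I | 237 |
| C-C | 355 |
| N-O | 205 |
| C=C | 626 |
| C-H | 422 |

Bonds broken (reactants):
  C-C: 1 × 355 = 355
  C-H: 6 × 422 = 2532
  C=C: 1 × 626 = 626
  I-I: 1 × 149 = 149
  Σ(broken) = 3662 kJ
Bonds formed (products):
  C-C: 2 × 355 = 710
  C-H: 6 × 422 = 2532
  C-I: 2 × 237 = 474
  Σ(formed) = 3716 kJ
ΔH = Σ(broken) − Σ(formed) = 3662 − 3716 = −54 kJ

ΔH ≈ −54 kJ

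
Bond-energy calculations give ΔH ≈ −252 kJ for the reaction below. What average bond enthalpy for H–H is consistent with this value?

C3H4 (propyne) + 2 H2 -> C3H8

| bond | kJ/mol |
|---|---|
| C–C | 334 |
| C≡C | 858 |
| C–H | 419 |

D(H–H) ≈ 450 kJ/mol

Let D be the H–H bond energy.
Σ(broken) = 1×858 + 1×334 + 4×419 + 2×D = 2868 + 2D
Σ(formed) = 2×334 + 8×419 = 4020
ΔH = Σ(broken) − Σ(formed) = (2868 + 2D) − (4020) = −1152 + 2D
Setting this equal to −252 kJ gives 2D = 900, so D = 450 kJ/mol.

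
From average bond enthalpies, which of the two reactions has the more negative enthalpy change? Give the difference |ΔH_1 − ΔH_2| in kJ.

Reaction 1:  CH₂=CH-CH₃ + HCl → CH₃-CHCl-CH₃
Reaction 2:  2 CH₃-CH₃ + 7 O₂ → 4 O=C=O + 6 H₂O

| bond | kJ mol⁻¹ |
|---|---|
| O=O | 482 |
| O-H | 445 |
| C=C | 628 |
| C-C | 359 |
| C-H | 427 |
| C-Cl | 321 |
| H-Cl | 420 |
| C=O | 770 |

Reaction 1:
  Bonds broken (reactants):
    C-C: 1 × 359 = 359
    C-H: 6 × 427 = 2562
    C=C: 1 × 628 = 628
    H-Cl: 1 × 420 = 420
    Σ(broken) = 3969 kJ
  Bonds formed (products):
    C-C: 2 × 359 = 718
    C-Cl: 1 × 321 = 321
    C-H: 7 × 427 = 2989
    Σ(formed) = 4028 kJ
  ΔH_1 = 3969 − 4028 = −59 kJ
Reaction 2:
  Bonds broken (reactants):
    C-C: 2 × 359 = 718
    C-H: 12 × 427 = 5124
    O=O: 7 × 482 = 3374
    Σ(broken) = 9216 kJ
  Bonds formed (products):
    C=O: 8 × 770 = 6160
    O-H: 12 × 445 = 5340
    Σ(formed) = 11500 kJ
  ΔH_2 = 9216 − 11500 = −2284 kJ
ΔH_1 − ΔH_2 = +2225 kJ, so reaction 2 has the more negative ΔH; |ΔH_1 − ΔH_2| = 2225 kJ.

Reaction 2, by 2225 kJ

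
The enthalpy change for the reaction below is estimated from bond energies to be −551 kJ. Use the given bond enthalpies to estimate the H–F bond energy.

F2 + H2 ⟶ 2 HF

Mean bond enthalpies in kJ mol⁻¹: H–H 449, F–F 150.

D(H–F) ≈ 575 kJ/mol

Let D be the H–F bond energy.
Σ(broken) = 1×150 + 1×449 = 599
Σ(formed) = 2×D = 2D
ΔH = Σ(broken) − Σ(formed) = (599) − (2D) = +599 − 2D
Setting this equal to −551 kJ gives 2D = 1150, so D = 575 kJ/mol.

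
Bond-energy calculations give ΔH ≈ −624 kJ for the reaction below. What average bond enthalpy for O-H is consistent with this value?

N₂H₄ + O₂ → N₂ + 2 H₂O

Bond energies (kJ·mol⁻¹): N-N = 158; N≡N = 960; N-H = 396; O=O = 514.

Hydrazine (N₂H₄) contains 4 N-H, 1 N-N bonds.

Let D be the O-H bond energy.
Σ(broken) = 4×396 + 1×158 + 1×514 = 2256
Σ(formed) = 1×960 + 4×D = 960 + 4D
ΔH = Σ(broken) − Σ(formed) = (2256) − (960 + 4D) = +1296 − 4D
Setting this equal to −624 kJ gives 4D = 1920, so D = 480 kJ/mol.

D(O-H) ≈ 480 kJ/mol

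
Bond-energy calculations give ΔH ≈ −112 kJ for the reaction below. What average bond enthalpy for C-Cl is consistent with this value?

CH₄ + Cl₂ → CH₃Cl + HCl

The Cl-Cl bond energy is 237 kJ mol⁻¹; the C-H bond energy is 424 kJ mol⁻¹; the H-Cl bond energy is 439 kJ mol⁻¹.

D(C-Cl) ≈ 334 kJ/mol

Let D be the C-Cl bond energy.
Σ(broken) = 4×424 + 1×237 = 1933
Σ(formed) = 1×D + 3×424 + 1×439 = 1711 + D
ΔH = Σ(broken) − Σ(formed) = (1933) − (1711 + D) = +222 − D
Setting this equal to −112 kJ gives D = 334 kJ/mol.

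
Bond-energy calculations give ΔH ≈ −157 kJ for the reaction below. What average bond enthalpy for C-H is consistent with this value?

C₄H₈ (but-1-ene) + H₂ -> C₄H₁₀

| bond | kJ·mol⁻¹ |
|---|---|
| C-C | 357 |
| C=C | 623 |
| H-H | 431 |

Let D be the C-H bond energy.
Σ(broken) = 2×357 + 8×D + 1×623 + 1×431 = 1768 + 8D
Σ(formed) = 3×357 + 10×D = 1071 + 10D
ΔH = Σ(broken) − Σ(formed) = (1768 + 8D) − (1071 + 10D) = +697 − 2D
Setting this equal to −157 kJ gives 2D = 854, so D = 427 kJ/mol.

D(C-H) ≈ 427 kJ/mol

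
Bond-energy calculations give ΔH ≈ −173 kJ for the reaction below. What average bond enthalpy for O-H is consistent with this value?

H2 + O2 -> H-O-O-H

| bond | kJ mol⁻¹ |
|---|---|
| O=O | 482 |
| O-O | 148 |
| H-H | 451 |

Let D be the O-H bond energy.
Σ(broken) = 1×451 + 1×482 = 933
Σ(formed) = 2×D + 1×148 = 148 + 2D
ΔH = Σ(broken) − Σ(formed) = (933) − (148 + 2D) = +785 − 2D
Setting this equal to −173 kJ gives 2D = 958, so D = 479 kJ/mol.

D(O-H) ≈ 479 kJ/mol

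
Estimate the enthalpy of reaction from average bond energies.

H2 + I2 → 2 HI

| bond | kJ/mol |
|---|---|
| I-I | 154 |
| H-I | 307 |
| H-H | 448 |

Bonds broken (reactants):
  H-H: 1 × 448 = 448
  I-I: 1 × 154 = 154
  Σ(broken) = 602 kJ
Bonds formed (products):
  H-I: 2 × 307 = 614
  Σ(formed) = 614 kJ
ΔH = Σ(broken) − Σ(formed) = 602 − 614 = −12 kJ

ΔH ≈ −12 kJ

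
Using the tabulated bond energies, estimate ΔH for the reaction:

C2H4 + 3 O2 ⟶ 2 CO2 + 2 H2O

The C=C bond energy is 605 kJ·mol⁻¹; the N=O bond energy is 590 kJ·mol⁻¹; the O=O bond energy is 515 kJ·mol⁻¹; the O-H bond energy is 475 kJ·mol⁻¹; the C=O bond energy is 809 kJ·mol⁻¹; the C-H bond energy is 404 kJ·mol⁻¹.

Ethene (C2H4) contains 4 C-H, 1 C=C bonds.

Bonds broken (reactants):
  C-H: 4 × 404 = 1616
  C=C: 1 × 605 = 605
  O=O: 3 × 515 = 1545
  Σ(broken) = 3766 kJ
Bonds formed (products):
  C=O: 4 × 809 = 3236
  O-H: 4 × 475 = 1900
  Σ(formed) = 5136 kJ
ΔH = Σ(broken) − Σ(formed) = 3766 − 5136 = −1370 kJ

ΔH ≈ −1370 kJ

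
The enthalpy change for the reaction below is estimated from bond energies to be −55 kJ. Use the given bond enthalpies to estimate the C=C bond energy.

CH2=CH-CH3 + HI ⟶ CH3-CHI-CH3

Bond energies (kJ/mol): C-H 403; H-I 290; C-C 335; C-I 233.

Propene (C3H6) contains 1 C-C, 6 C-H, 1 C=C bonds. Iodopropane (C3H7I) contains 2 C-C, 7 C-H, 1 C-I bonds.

D(C=C) ≈ 626 kJ/mol

Let D be the C=C bond energy.
Σ(broken) = 1×335 + 6×403 + 1×D + 1×290 = 3043 + D
Σ(formed) = 2×335 + 7×403 + 1×233 = 3724
ΔH = Σ(broken) − Σ(formed) = (3043 + D) − (3724) = −681 + D
Setting this equal to −55 kJ gives D = 626 kJ/mol.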